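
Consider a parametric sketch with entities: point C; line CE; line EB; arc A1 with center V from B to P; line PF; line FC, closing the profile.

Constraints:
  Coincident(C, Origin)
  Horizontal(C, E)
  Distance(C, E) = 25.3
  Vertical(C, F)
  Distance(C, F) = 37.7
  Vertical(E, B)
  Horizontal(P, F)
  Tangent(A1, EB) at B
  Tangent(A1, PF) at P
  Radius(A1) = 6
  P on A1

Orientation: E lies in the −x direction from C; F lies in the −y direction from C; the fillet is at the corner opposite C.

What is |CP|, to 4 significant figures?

42.35

C is at the origin; CE is horizontal with |CE| = 25.3 and E on the −x side, so E = (-25.30, 0.000). CF is vertical with |CF| = 37.7 and F on the −y side, so F = (0.000, -37.70). The virtual corner opposite C is at (-25.30, -37.70). A1 meets EB tangentially, so VB is at right angles to EB and A1 meets PF tangentially, so VP is at right angles to PF, with radius 6.0, so the center V sits 6.0 in from both sides at V = (-19.30, -31.70). That places the tangent points at B = (-25.30, -31.70) on EB and P = (-19.30, -37.70) on PF. Then |CP| = |P − C| = 42.35.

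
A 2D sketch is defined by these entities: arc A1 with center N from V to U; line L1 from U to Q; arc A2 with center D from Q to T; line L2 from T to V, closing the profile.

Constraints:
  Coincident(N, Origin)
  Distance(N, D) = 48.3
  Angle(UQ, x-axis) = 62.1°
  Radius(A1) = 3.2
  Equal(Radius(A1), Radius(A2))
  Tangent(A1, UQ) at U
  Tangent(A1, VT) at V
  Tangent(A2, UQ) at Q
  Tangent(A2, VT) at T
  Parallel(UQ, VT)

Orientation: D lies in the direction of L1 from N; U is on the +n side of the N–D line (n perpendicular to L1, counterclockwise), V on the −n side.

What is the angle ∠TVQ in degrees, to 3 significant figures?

7.55°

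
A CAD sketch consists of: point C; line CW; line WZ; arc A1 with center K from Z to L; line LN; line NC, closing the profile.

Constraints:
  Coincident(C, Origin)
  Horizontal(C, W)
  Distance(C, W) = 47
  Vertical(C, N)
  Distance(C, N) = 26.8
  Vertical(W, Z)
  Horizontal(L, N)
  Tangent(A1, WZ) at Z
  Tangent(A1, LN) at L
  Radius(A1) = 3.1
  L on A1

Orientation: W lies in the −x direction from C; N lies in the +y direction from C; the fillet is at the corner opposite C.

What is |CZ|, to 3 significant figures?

52.6

C is at the origin; C and W share the same y with |CW| = 47.0 and W on the −x side, so W = (-47.0, 0.00). CN is vertical with |CN| = 26.8 and N on the +y side, so N = (0.00, 26.8). The virtual corner opposite C is at (-47.0, 26.8). Tangency of A1 to WZ means the radius KZ is perpendicular to WZ and tangency of A1 to LN means the radius KL is perpendicular to LN, with radius 3.1, so the center K sits 3.1 in from both sides at K = (-43.9, 23.7). That places the tangent points at Z = (-47.0, 23.7) on WZ and L = (-43.9, 26.8) on LN. Then |CZ| = |Z − C| = 52.6.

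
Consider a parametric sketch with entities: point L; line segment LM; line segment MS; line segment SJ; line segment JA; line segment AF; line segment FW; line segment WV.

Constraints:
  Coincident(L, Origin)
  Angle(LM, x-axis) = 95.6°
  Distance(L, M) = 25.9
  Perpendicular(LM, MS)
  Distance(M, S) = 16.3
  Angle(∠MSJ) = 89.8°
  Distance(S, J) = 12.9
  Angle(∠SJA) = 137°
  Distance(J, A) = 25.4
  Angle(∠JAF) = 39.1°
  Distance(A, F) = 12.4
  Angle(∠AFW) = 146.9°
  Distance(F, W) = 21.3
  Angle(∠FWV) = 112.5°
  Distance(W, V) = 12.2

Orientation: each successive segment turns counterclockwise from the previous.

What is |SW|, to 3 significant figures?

4.22

L is at the origin; LM runs at 95.6° with length 25.9, so M = (-2.53, 25.8). LM is perpendicular to MS, so MS runs at -174°; with |MS| = 16.3, S = (-18.7, 24.2). ∠MSJ = 89.8° gives SJ at -84.2° from the x-axis; with |SJ| = 12.9, J = (-17.4, 11.4). ∠SJA = 137.0° gives JA at -41.2° from the x-axis; with |JA| = 25.4, A = (1.67, -5.38). ∠JAF = 39.1° gives AF at 99.7° from the x-axis; with |AF| = 12.4, F = (-0.424, 6.84). ∠AFW = 146.9° gives FW at 133° from the x-axis; with |FW| = 21.3, W = (-14.9, 22.5). Then |SW| = |W − S| = 4.22.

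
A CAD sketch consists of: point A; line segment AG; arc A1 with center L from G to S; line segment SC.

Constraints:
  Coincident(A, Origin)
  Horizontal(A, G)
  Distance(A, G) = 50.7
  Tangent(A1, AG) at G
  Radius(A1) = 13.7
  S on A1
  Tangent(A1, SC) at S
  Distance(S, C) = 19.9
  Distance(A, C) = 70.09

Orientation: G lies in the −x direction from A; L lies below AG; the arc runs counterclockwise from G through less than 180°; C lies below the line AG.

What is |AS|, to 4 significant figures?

66.20

A is at the origin; A and G share the same y with |AG| = 50.7 and G on the −x side, so G = (-50.70, 0.000). Tangency of A1 to AG means the radius LG is perpendicular to AG, so L = G + (0, -13.7) = (-50.70, -13.70). Since LS ⟂ SC (tangency), |LC| = √(13.7² + 19.9²) = 24.16 regardless of where S sits on A1. So C lies on both circle(A, 70.09) and circle(L, 24.16); the below-AG intersection is C = (-60.19, -35.92). S is the foot of the tangent from C: S = (-64.13, -16.41).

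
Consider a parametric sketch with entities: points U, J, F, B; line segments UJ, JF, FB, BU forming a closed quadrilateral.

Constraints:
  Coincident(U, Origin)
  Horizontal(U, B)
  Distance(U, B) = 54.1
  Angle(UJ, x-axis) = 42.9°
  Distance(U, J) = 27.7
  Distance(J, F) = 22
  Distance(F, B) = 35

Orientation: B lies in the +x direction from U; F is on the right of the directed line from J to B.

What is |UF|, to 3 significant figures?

19.5

Checks: |JF| = 22.00 ✓; |FB| = 35.00 ✓.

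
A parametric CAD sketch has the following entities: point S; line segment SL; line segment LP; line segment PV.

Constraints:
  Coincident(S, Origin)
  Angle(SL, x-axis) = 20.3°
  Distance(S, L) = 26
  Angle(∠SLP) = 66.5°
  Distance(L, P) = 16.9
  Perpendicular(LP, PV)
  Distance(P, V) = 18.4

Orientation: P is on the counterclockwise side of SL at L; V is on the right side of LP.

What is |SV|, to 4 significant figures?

42.75

S is at the origin; SL runs at 20.3° with length 26.0, so L = 26.0·(cos 20.3°, sin 20.3°) = (24.39, 9.020). ∠SLP = 66.5°, so LP runs at 20.3° + (180° − 66.5°) = 133.8° from the x-axis; with |LP| = 16.9, P = L + 16.9·(cos 133.8°, sin 133.8°) = (12.69, 21.22). The perpendicularity gives PV at right angles to LP; with |PV| = 18.4 on the right of LP, V = P + 18.4·(0.7218, 0.6921) = (25.97, 33.95). Then |SV| = |V − S| = 42.75.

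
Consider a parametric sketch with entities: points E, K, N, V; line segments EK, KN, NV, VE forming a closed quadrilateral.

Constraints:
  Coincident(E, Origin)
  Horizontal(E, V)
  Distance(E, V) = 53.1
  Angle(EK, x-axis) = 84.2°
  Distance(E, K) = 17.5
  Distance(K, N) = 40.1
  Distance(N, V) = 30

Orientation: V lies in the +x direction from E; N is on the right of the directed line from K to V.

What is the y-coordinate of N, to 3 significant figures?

-14.1

Checks: |KN| = 40.10 ✓; |NV| = 30.00 ✓.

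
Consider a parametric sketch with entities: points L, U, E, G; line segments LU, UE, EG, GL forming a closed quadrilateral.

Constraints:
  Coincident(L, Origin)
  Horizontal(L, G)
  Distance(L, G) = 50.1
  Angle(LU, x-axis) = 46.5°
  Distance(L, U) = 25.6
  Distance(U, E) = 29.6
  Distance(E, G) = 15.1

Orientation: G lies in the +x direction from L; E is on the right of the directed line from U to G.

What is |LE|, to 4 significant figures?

36.11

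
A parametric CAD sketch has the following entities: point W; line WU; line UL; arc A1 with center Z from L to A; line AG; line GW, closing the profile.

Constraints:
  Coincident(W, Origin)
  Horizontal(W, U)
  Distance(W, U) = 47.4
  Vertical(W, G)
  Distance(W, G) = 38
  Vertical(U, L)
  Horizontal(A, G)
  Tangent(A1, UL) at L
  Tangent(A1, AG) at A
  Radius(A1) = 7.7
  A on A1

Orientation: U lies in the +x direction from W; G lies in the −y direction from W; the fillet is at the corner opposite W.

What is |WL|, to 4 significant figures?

56.26

The virtual corner opposite W is at (47.40, -38.00). Since A1 is tangent to UL there, ZL ⟂ UL and tangency of A1 to AG means the radius ZA is perpendicular to AG, with radius 7.7, so the center Z sits 7.7 in from both sides at Z = (39.70, -30.30). That places the tangent points at L = (47.40, -30.30) on UL and A = (39.70, -38.00) on AG. Then |WL| = |L − W| = 56.26.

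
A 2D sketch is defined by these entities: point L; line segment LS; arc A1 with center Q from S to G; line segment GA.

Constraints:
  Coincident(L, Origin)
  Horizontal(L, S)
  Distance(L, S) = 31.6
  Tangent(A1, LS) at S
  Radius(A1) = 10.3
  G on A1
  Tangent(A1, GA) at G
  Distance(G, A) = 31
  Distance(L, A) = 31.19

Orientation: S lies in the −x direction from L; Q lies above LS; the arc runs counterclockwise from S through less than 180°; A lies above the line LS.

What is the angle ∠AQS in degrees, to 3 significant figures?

128°

Checks: ∠(QS, SL) = 90.00° ✓; |QS| = 10.30 ✓; |QG| = 10.30 ✓; ∠(QG, GA) = 90.00° ✓; |GA| = 31.00 ✓; |LA| = 31.19 ✓.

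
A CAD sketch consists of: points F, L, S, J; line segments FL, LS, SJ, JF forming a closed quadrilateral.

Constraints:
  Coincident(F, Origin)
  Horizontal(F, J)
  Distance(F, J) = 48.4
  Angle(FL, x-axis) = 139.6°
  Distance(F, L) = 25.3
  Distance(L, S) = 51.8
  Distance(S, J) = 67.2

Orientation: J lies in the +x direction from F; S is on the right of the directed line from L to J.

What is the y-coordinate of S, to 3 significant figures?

-34.4

F is at the origin; FJ is horizontal with |FJ| = 48.4 and J in +x, so J = (48.4, 0). FL runs at 139.6° with |FL| = 25.3, so L = (-19.3, 16.4). S is determined by |LS| = 51.8 and |SJ| = 67.2 together: it lies at the intersection of circle(L, 51.8) and circle(J, 67.2). With |LJ| = 69.6, the foot of the radical line on LJ is 21.7 from L and the perpendicular offset is √(51.8² − 21.7²) = 47.1. Taking the right-of-LJ solution: S = (-9.31, -34.4).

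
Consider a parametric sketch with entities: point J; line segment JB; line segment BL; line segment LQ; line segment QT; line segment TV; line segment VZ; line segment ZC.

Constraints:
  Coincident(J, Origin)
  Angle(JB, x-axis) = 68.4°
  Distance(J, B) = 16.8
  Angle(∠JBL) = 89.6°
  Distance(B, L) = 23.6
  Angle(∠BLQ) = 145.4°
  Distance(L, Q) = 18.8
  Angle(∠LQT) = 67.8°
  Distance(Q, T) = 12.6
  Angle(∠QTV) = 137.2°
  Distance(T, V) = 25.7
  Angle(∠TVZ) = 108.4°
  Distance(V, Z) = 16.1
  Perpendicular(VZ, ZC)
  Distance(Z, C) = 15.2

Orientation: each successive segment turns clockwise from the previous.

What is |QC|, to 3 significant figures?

28.1

J is at the origin; JB runs at 68.4° with length 16.8, so B = (6.18, 15.6). ∠JBL = 89.6° gives BL at -22.0° from the x-axis; with |BL| = 23.6, L = (28.1, 6.78). ∠BLQ = 145.4° gives LQ at -56.6° from the x-axis; with |LQ| = 18.8, Q = (38.4, -8.92). ∠LQT = 67.8° gives QT at -169° from the x-axis; with |QT| = 12.6, T = (26.1, -11.4). ∠QTV = 137.2° gives TV at 148° from the x-axis; with |TV| = 25.7, V = (4.17, 2.10). ∠TVZ = 108.4° gives VZ at 76.8° from the x-axis; with |VZ| = 16.1, Z = (7.84, 17.8). VZ ⟂ ZC, so ZC runs at -13.2°; with |ZC| = 15.2, C = (22.6, 14.3). Then |QC| = |C − Q| = 28.1.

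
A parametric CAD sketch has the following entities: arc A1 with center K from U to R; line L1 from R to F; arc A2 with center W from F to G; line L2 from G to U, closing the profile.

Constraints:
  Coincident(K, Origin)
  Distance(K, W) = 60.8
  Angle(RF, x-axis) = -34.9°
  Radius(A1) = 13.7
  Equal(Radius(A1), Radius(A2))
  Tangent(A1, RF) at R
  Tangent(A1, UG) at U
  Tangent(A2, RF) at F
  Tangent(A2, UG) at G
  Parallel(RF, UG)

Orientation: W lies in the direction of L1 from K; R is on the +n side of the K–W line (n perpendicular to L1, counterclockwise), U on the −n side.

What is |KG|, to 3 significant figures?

62.3

The slot axis is L1's direction at -34.9°, so u = (cos -34.9°, sin -34.9°) = (0.820, -0.572) and n = (−sin -34.9°, cos -34.9°) = (0.572, 0.820). K is at the origin and W lies 60.8 along u from K, so W = 60.8·u = (49.9, -34.8). Tangency of A1 to both parallel lines with radius 13.7 puts R and U at K ± 13.7·n: R = (7.84, 11.2), U = (-7.84, -11.2). Equal radii place F and G the same way about W: F = W + 13.7·n = (57.7, -23.6), G = W − 13.7·n = (42.0, -46.0). Then |KG| = |G − K| = 62.3.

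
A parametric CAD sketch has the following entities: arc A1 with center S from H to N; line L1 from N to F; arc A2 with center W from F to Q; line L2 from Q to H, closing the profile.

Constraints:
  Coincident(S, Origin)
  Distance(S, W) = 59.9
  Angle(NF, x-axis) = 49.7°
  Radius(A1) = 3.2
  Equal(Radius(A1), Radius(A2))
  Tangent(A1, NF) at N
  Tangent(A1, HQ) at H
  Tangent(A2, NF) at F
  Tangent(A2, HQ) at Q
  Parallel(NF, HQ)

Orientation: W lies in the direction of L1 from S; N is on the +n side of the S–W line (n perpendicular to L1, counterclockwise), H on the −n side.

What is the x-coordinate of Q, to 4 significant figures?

41.18

Tangency of A1 to both parallel lines with radius 3.2 puts N and H at S ± 3.2·n: N = (-2.441, 2.070), H = (2.441, -2.070). Equal radii place F and Q the same way about W: F = W + 3.2·n = (36.30, 47.75), Q = W − 3.2·n = (41.18, 43.61). So Q.x = 41.18.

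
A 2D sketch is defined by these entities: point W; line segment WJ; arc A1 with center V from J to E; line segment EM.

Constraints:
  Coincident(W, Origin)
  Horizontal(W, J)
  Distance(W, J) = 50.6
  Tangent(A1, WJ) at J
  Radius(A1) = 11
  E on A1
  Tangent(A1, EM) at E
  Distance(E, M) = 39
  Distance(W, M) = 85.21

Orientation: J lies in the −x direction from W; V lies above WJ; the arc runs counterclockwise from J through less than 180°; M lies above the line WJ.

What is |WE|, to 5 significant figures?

47.284

Checks: |VE| = 11.00 ✓; ∠(VE, EM) = 90.00° ✓; |EM| = 39.00 ✓; |WM| = 85.21 ✓.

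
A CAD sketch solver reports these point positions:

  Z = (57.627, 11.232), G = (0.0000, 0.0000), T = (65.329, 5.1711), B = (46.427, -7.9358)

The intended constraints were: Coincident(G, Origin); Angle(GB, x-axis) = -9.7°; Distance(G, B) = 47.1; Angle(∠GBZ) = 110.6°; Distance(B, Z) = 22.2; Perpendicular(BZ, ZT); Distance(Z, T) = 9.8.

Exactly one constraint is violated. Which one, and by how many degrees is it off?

Perpendicular(BZ, ZT) — off by 7.90°.

G = (0.00, 0.00) ✓; GB at -9.700° ✓; |GB| = 47.10 ✓; ∠GBZ = 110.6° ✓; |BZ| = 22.20 ✓; ∠(BZ, ZT) = 97.90° ✗; |ZT| = 9.801 ✓.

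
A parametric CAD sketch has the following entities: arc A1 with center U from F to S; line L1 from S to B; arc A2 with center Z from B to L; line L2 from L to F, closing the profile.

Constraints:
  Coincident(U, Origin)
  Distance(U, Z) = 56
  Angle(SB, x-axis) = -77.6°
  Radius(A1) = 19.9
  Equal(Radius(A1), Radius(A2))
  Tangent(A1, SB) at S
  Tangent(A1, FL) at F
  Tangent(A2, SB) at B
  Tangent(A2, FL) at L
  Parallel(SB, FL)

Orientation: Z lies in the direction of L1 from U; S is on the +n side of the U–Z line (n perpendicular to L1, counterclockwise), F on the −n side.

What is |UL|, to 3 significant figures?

59.4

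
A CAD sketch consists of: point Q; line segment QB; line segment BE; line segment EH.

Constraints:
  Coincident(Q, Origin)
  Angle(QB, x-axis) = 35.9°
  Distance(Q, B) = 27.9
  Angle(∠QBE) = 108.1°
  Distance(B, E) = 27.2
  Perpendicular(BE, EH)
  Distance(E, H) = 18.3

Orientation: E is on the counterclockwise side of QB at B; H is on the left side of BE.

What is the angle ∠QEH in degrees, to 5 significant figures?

53.522°

Q is at the origin; QB runs at 35.9° with length 27.9, so B = 27.9·(cos 35.9°, sin 35.9°) = (22.600, 16.360). ∠QBE = 108.1°, so BE runs at 35.9° + (180° − 108.1°) = 107.80° from the x-axis; with |BE| = 27.2, E = B + 27.2·(cos 107.80°, sin 107.80°) = (14.285, 42.258). BE ⟂ EH; with |EH| = 18.3 on the left of BE, H = E + 18.3·(-0.95213, -0.30570) = (-3.1387, 36.663). Then cos ∠QEH = EQ·EH / (|EQ||EH|), giving 53.522°.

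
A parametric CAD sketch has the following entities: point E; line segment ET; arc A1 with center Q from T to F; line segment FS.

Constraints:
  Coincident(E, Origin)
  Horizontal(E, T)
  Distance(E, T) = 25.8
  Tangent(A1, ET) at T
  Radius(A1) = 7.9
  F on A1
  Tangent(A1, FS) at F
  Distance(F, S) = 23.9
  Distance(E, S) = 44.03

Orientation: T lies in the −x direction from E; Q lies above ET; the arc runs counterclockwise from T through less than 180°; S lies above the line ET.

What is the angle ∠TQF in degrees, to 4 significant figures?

116.4°

E is at the origin; E and T share the same y with |ET| = 25.8 and T on the −x side, so T = (-25.80, 0.000). Since A1 is tangent to ET there, QT ⟂ ET, so Q = T + (0, 7.9) = (-25.80, 7.900). Since QF ⟂ FS (tangency), |QS| = √(7.9² + 23.9²) = 25.17 regardless of where F sits on A1. So S lies on both circle(E, 44.03) and circle(Q, 25.17); the above-ET intersection is S = (-29.35, 32.82). F is the foot of the tangent from S: F = (-18.72, 11.41).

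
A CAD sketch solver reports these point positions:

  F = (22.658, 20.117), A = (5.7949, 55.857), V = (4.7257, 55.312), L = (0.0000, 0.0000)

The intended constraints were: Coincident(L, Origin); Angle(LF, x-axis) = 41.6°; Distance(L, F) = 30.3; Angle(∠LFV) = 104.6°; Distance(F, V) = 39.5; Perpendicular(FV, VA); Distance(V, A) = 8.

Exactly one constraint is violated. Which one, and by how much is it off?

Distance(V, A) = 8 — off by 6.80.

L = (0.00, 0.00) ✓; LF at 41.60° ✓; |LF| = 30.30 ✓; ∠LFV = 104.6° ✓; |FV| = 39.50 ✓; ∠(FV, VA) = 89.99° ✓; |VA| = 1.200 ✗.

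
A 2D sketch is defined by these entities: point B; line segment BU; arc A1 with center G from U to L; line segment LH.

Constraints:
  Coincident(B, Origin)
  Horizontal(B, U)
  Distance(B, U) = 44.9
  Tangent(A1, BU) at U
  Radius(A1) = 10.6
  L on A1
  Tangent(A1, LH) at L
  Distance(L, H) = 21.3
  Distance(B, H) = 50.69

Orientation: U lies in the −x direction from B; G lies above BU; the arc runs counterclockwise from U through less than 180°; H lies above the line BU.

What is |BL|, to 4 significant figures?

36.63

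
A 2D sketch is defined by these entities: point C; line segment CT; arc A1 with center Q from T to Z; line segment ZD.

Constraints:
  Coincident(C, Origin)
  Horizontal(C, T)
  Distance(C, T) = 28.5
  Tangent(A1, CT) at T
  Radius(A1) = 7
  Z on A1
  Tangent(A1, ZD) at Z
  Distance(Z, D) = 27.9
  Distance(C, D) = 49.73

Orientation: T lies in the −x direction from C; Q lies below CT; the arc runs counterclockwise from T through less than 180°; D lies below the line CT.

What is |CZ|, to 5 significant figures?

36.188

C is at the origin; C and T share the same y with |CT| = 28.5 and T on the −x side, so T = (-28.500, 0.0000). A1 meets CT tangentially, so QT is at right angles to CT, so Q = T + (0, -7) = (-28.500, -7.0000). Since QZ ⟂ ZD (tangency), |QD| = √(7.0² + 27.9²) = 28.765 regardless of where Z sits on A1. So D lies on both circle(C, 49.73) and circle(Q, 28.765); the below-CT intersection is D = (-35.403, -34.924). Z is the foot of the tangent from D: Z = (-35.500, -7.0243).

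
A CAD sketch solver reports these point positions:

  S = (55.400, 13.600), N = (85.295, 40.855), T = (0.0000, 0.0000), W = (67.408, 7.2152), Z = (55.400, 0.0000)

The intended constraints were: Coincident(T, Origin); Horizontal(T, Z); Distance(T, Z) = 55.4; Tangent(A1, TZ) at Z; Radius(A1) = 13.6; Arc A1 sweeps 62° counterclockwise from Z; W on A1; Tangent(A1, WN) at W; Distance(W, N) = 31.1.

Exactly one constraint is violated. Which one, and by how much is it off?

Distance(W, N) = 31.1 — off by 7.00.

T = (0.00, 0.00) ✓; T.y = 0.00, Z.y = 0.00 ✓; |TZ| = 55.40 ✓; ∠(SZ, ZT) = 90.00° ✓; |SZ| = 13.60 ✓; bearing(S→W) − bearing(S→Z) = 62.00° ✓; |SW| = 13.60 ✓; ∠(SW, WN) = 90.00° ✓; |WN| = 38.10 ✗.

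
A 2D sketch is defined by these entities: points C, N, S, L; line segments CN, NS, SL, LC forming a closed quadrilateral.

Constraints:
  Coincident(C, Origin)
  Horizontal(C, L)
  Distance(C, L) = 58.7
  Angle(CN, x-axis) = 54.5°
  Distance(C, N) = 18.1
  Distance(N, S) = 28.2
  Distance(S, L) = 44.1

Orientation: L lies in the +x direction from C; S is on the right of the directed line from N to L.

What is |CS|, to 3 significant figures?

20.9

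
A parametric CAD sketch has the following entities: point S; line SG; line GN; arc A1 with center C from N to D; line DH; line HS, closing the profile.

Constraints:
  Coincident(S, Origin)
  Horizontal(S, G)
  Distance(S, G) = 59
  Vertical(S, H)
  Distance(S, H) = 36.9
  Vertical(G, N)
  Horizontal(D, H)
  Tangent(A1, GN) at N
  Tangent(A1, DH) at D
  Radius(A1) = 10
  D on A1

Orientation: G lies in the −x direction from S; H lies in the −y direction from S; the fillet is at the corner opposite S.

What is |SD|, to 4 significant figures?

61.34

S is at the origin; SG is horizontal with |SG| = 59.0 and G on the −x side, so G = (-59.00, 0.000). S and H share the same x with |SH| = 36.9 and H on the −y side, so H = (0.000, -36.90). The virtual corner opposite S is at (-59.00, -36.90). The tangent condition forces CN to be normal to GN and tangency of A1 to DH means the radius CD is perpendicular to DH, with radius 10.0, so the center C sits 10.0 in from both sides at C = (-49.00, -26.90). That places the tangent points at N = (-59.00, -26.90) on GN and D = (-49.00, -36.90) on DH. Then |SD| = |D − S| = 61.34.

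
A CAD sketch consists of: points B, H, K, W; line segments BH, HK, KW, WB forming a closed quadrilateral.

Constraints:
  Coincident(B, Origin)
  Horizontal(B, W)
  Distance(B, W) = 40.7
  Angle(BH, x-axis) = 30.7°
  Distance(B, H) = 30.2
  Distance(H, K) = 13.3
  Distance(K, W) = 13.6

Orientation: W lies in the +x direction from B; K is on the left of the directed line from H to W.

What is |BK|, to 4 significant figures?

41.40

Checks: |HK| = 13.30 ✓; |KW| = 13.60 ✓.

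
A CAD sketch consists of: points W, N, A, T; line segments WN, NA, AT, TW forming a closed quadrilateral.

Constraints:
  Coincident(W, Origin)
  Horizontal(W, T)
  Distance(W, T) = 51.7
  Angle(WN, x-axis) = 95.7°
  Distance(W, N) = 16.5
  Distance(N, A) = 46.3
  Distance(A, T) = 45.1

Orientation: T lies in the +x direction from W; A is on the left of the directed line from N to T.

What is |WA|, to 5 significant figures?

56.099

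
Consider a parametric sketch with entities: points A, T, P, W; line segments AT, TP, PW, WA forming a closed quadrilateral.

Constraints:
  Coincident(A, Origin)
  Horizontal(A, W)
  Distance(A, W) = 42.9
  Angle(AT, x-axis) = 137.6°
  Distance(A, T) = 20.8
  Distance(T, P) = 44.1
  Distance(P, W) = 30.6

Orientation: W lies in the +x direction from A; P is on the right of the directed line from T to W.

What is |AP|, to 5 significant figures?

23.303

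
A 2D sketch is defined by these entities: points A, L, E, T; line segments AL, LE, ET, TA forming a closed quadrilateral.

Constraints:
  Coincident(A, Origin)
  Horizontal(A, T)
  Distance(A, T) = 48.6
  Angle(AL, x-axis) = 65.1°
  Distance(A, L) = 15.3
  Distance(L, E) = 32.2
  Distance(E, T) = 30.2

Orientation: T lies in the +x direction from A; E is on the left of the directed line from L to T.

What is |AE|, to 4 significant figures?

44.95

Checks: |LE| = 32.20 ✓; |ET| = 30.20 ✓.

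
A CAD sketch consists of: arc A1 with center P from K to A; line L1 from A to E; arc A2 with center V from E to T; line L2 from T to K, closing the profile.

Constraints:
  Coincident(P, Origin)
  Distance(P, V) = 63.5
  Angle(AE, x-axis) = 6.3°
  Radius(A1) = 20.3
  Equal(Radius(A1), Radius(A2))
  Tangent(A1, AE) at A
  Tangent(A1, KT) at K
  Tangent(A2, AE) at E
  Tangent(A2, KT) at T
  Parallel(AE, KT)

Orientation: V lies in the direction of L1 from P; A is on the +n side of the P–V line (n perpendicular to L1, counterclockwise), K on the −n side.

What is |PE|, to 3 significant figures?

66.7

The slot axis is L1's direction at 6.3°, so u = (cos 6.3°, sin 6.3°) = (0.994, 0.110) and n = (−sin 6.3°, cos 6.3°) = (-0.110, 0.994). P is at the origin and V lies 63.5 along u from P, so V = 63.5·u = (63.1, 6.97). Tangency of A1 to both parallel lines with radius 20.3 puts A and K at P ± 20.3·n: A = (-2.23, 20.2), K = (2.23, -20.2). Equal radii place E and T the same way about V: E = V + 20.3·n = (60.9, 27.1), T = V − 20.3·n = (65.3, -13.2). Then |PE| = |E − P| = 66.7.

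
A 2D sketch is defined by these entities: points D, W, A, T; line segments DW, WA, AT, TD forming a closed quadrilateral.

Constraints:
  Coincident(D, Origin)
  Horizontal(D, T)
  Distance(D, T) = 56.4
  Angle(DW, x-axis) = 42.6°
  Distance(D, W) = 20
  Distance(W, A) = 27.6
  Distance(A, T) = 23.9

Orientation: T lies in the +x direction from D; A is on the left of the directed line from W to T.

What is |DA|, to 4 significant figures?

45.87

D is at the origin; DT is horizontal with |DT| = 56.4 and T in +x, so T = (56.4, 0). DW runs at 42.6° with |DW| = 20.0, so W = (14.72, 13.54). A is determined by |WA| = 27.6 and |AT| = 23.9 together: it lies at the intersection of circle(W, 27.6) and circle(T, 23.9). With |WT| = 43.82, the foot of the radical line on WT is 24.08 from W and the perpendicular offset is √(27.6² − 24.08²) = 13.48. Taking the left-of-WT solution: A = (41.79, 18.92).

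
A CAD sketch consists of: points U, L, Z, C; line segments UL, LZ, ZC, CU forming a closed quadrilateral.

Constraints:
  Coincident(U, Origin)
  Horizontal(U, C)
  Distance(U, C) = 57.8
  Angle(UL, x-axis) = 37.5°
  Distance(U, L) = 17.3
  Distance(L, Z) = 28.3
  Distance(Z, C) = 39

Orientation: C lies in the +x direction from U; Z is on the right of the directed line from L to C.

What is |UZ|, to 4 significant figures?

27.78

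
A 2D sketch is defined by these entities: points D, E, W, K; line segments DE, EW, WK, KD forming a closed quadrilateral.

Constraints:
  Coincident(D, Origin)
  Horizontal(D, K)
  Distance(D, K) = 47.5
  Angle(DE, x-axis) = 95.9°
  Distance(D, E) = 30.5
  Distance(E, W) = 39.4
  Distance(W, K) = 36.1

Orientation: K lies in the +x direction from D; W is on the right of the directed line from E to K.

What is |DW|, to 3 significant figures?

13.4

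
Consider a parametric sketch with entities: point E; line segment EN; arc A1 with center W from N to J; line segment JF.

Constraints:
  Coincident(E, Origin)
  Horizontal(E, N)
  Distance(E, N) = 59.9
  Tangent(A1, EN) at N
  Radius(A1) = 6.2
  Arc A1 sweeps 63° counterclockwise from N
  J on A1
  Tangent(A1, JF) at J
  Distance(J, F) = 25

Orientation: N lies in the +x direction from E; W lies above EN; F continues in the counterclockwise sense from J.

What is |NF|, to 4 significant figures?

30.71

E is at the origin; EN is horizontal with |EN| = 59.9 and N on the +x side, so N = (59.90, 0.000). Tangency of A1 to EN means the radius WN is perpendicular to EN, so W = N + (0, 6.2) = (59.90, 6.200). On A1, N sits at bearing -90° from W; a 63° counterclockwise sweep puts J at bearing -27°, so J = W + 6.2·(cos -27°, sin -27°) = (65.42, 3.385). Tangency of A1 to JF means the radius WJ is perpendicular to JF, so JF runs along (−sin -27°, cos -27°); with |JF| = 25.0, F = (76.77, 25.66). Then |NF| = |F − N| = 30.71.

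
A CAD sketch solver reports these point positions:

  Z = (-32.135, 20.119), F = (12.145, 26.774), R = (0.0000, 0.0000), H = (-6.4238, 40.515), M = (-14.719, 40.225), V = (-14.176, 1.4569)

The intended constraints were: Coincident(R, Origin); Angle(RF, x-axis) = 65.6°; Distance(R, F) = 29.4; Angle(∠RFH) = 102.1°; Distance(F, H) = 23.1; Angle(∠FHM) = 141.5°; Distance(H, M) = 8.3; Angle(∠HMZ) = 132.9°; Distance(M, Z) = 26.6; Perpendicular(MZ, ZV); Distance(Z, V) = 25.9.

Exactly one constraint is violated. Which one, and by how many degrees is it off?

Perpendicular(MZ, ZV) — off by 5.20°.

R = (0.00, 0.00) ✓; RF at 65.60° ✓; |RF| = 29.40 ✓; ∠RFH = 102.1° ✓; |FH| = 23.10 ✓; ∠FHM = 141.5° ✓; |HM| = 8.300 ✓; ∠HMZ = 132.9° ✓; |MZ| = 26.60 ✓; ∠(MZ, ZV) = 84.80° ✗; |ZV| = 25.90 ✓.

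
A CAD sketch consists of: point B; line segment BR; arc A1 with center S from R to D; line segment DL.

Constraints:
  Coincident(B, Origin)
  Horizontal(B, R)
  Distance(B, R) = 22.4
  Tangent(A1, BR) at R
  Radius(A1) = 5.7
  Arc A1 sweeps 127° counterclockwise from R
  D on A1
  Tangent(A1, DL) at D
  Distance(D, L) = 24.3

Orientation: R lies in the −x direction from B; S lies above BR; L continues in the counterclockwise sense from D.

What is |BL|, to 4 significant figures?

43.23

B is at the origin; B and R share the same y with |BR| = 22.4 and R on the −x side, so R = (-22.40, 0.000). A1 meets BR tangentially, so SR is at right angles to BR, so S = R + (0, 5.7) = (-22.40, 5.700). On A1, R sits at bearing -90° from S; a 127° counterclockwise sweep puts D at bearing 37°, so D = S + 5.7·(cos 37°, sin 37°) = (-17.85, 9.130). Tangency of A1 to DL means the radius SD is perpendicular to DL, so DL runs along (−sin 37°, cos 37°); with |DL| = 24.3, L = (-32.47, 28.54). Then |BL| = |L − B| = 43.23.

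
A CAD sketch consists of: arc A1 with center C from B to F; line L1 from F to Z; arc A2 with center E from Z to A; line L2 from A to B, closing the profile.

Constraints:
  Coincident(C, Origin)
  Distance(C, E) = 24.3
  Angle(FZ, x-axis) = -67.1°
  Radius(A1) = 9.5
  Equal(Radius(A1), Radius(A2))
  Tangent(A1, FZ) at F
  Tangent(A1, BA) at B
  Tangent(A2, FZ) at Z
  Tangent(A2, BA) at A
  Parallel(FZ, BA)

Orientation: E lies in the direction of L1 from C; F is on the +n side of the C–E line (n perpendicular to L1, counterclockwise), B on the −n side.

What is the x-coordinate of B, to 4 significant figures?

-8.751

The slot axis is L1's direction at -67.1°, so u = (cos -67.1°, sin -67.1°) = (0.3891, -0.9212) and n = (−sin -67.1°, cos -67.1°) = (0.9212, 0.3891). C is at the origin and E lies 24.3 along u from C, so E = 24.3·u = (9.456, -22.38). Tangency of A1 to both parallel lines with radius 9.5 puts F and B at C ± 9.5·n: F = (8.751, 3.697), B = (-8.751, -3.697). So B.x = -8.751.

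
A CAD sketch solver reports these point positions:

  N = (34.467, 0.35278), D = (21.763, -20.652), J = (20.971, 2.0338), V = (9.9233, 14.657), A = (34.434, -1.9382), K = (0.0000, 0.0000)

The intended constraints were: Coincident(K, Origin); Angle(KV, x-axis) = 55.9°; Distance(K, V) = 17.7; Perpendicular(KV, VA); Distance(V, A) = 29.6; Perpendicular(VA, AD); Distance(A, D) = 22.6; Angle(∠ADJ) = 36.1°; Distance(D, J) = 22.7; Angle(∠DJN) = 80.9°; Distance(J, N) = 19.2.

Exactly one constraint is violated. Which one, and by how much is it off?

Distance(J, N) = 19.2 — off by 5.60.

K = (0.00, 0.00) ✓; KV at 55.90° ✓; |KV| = 17.70 ✓; ∠(KV, VA) = 90.00° ✓; |VA| = 29.60 ✓; ∠(VA, AD) = 90.00° ✓; |AD| = 22.60 ✓; ∠ADJ = 36.10° ✓; |DJ| = 22.70 ✓; ∠DJN = 80.90° ✓; |JN| = 13.60 ✗.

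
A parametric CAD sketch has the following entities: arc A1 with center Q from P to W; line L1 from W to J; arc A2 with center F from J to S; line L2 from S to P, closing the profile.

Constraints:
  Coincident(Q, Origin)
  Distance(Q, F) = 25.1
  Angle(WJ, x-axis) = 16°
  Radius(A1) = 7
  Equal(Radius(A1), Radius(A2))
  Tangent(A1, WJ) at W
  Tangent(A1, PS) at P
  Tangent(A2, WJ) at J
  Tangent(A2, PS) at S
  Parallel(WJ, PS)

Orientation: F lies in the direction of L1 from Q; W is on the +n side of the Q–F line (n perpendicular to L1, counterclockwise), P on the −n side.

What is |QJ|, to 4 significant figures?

26.06

The slot axis is L1's direction at 16.0°, so u = (cos 16.0°, sin 16.0°) = (0.9613, 0.2756) and n = (−sin 16.0°, cos 16.0°) = (-0.2756, 0.9613). Q is at the origin and F lies 25.1 along u from Q, so F = 25.1·u = (24.13, 6.918). Tangency of A1 to both parallel lines with radius 7.0 puts W and P at Q ± 7.0·n: W = (-1.929, 6.729), P = (1.929, -6.729). Equal radii place J and S the same way about F: J = F + 7.0·n = (22.20, 13.65), S = F − 7.0·n = (26.06, 0.1897). Then |QJ| = |J − Q| = 26.06.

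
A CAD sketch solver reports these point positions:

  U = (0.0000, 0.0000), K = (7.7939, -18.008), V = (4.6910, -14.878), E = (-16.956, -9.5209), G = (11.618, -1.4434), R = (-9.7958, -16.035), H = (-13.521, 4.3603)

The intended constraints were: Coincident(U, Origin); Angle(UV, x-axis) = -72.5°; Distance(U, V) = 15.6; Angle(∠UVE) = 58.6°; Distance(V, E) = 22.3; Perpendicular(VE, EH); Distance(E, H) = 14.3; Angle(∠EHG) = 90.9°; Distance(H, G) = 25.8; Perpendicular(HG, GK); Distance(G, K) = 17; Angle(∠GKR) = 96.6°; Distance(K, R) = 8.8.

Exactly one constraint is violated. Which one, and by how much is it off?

Distance(K, R) = 8.8 — off by 8.90.

U = (0.00, 0.00) ✓; UV at -72.50° ✓; |UV| = 15.60 ✓; ∠UVE = 58.60° ✓; |VE| = 22.30 ✓; ∠(VE, EH) = 90.00° ✓; |EH| = 14.30 ✓; ∠EHG = 90.90° ✓; |HG| = 25.80 ✓; ∠(HG, GK) = 90.00° ✓; |GK| = 17.00 ✓; ∠GKR = 96.60° ✓; |KR| = 17.70 ✗.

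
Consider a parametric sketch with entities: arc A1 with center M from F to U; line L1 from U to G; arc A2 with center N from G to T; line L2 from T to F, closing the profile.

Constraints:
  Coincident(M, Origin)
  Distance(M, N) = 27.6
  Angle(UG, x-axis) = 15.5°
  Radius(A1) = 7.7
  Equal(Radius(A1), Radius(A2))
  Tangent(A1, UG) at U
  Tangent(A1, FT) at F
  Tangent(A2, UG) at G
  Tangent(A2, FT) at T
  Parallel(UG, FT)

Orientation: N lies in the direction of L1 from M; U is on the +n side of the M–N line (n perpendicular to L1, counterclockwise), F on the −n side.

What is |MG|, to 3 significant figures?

28.7

The slot axis is L1's direction at 15.5°, so u = (cos 15.5°, sin 15.5°) = (0.964, 0.267) and n = (−sin 15.5°, cos 15.5°) = (-0.267, 0.964). M is at the origin and N lies 27.6 along u from M, so N = 27.6·u = (26.6, 7.38). Tangency of A1 to both parallel lines with radius 7.7 puts U and F at M ± 7.7·n: U = (-2.06, 7.42), F = (2.06, -7.42). Equal radii place G and T the same way about N: G = N + 7.7·n = (24.5, 14.8), T = N − 7.7·n = (28.7, -0.0442). Then |MG| = |G − M| = 28.7.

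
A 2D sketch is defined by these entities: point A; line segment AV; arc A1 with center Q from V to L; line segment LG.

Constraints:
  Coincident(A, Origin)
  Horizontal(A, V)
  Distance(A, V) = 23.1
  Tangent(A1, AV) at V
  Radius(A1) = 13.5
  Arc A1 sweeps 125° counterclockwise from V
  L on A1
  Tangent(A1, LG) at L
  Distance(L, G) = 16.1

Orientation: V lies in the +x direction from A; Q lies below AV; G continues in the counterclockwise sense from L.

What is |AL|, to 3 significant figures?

24.4

A is at the origin; AV is horizontal with |AV| = 23.1 and V on the +x side, so V = (23.1, 0.00). A1 meets AV tangentially, so QV is at right angles to AV, so Q = V + (0, -13.5) = (23.1, -13.5). On A1, V sits at bearing 90° from Q; a 125° counterclockwise sweep puts L at bearing 215°, so L = Q + 13.5·(cos 215°, sin 215°) = (12.0, -21.2). Then |AL| = |L − A| = 24.4.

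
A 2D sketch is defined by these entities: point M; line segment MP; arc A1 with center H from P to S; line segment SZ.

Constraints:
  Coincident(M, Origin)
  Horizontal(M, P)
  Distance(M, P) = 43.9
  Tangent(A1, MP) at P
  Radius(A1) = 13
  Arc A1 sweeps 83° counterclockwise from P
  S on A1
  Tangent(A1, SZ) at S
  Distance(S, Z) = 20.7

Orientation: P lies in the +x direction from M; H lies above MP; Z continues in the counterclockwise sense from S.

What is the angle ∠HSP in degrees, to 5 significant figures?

48.500°

M is at the origin; M and P share the same y with |MP| = 43.9 and P on the +x side, so P = (43.900, 0.0000). The tangent condition forces HP to be normal to MP, so H = P + (0, 13) = (43.900, 13.000). On A1, P sits at bearing -90° from H; an 83° counterclockwise sweep puts S at bearing -7°, so S = H + 13.0·(cos -7°, sin -7°) = (56.803, 11.416). Then cos ∠HSP = SH·SP / (|SH||SP|), giving 48.500°.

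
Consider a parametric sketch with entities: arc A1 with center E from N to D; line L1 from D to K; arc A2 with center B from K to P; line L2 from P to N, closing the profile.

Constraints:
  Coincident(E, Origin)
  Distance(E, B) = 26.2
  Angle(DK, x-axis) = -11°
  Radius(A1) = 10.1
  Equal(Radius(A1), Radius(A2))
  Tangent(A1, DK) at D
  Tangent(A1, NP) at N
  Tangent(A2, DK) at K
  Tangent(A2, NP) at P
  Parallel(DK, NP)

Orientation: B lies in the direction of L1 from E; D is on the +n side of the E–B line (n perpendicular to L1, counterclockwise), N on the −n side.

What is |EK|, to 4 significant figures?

28.08

Tangency of A1 to both parallel lines with radius 10.1 puts D and N at E ± 10.1·n: D = (1.927, 9.914), N = (-1.927, -9.914). Equal radii place K and P the same way about B: K = B + 10.1·n = (27.65, 4.915), P = B − 10.1·n = (23.79, -14.91). Then |EK| = |K − E| = 28.08.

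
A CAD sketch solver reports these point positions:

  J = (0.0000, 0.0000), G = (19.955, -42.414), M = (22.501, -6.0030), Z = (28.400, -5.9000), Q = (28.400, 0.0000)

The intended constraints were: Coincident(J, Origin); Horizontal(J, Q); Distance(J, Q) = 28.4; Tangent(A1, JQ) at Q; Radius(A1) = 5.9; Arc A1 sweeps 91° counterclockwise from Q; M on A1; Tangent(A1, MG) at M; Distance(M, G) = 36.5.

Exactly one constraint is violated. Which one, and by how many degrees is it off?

Tangent(A1, MG) at M — off by 5.00°.

J = (0.00, 0.00) ✓; J.y = 0.00, Q.y = 0.00 ✓; |JQ| = 28.40 ✓; ∠(ZQ, QJ) = 90.00° ✓; |ZQ| = 5.900 ✓; bearing(Z→M) − bearing(Z→Q) = 91.00° ✓; |ZM| = 5.900 ✓; ∠(ZM, MG) = 95.00° ✗; |MG| = 36.50 ✓.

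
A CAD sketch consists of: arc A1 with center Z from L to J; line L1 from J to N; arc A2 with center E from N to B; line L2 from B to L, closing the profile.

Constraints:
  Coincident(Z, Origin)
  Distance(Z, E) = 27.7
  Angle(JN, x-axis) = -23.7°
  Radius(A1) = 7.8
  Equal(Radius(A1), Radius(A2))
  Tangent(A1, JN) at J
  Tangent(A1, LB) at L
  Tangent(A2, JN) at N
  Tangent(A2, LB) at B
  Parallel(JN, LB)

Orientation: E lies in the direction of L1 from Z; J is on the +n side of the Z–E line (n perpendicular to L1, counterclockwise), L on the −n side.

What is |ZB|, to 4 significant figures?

28.78

The slot axis is L1's direction at -23.7°, so u = (cos -23.7°, sin -23.7°) = (0.9157, -0.4019) and n = (−sin -23.7°, cos -23.7°) = (0.4019, 0.9157). Z is at the origin and E lies 27.7 along u from Z, so E = 27.7·u = (25.36, -11.13). Tangency of A1 to both parallel lines with radius 7.8 puts J and L at Z ± 7.8·n: J = (3.135, 7.142), L = (-3.135, -7.142). Equal radii place N and B the same way about E: N = E + 7.8·n = (28.50, -3.992), B = E − 7.8·n = (22.23, -18.28). Then |ZB| = |B − Z| = 28.78.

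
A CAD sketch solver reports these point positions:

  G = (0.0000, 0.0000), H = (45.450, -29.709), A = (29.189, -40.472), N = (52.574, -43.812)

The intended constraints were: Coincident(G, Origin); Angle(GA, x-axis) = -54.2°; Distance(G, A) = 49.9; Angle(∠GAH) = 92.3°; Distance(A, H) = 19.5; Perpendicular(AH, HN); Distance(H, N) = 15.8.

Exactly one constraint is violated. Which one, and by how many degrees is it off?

Perpendicular(AH, HN) — off by 6.70°.

G = (0.00, 0.00) ✓; GA at -54.20° ✓; |GA| = 49.90 ✓; ∠GAH = 92.30° ✓; |AH| = 19.50 ✓; ∠(AH, HN) = 96.70° ✗; |HN| = 15.80 ✓.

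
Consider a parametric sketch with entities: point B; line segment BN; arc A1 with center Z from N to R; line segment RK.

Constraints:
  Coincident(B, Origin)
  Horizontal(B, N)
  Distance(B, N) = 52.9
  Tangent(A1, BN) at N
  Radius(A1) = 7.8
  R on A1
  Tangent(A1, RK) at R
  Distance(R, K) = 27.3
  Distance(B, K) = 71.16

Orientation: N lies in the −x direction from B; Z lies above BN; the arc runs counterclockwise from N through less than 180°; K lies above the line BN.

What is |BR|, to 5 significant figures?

48.101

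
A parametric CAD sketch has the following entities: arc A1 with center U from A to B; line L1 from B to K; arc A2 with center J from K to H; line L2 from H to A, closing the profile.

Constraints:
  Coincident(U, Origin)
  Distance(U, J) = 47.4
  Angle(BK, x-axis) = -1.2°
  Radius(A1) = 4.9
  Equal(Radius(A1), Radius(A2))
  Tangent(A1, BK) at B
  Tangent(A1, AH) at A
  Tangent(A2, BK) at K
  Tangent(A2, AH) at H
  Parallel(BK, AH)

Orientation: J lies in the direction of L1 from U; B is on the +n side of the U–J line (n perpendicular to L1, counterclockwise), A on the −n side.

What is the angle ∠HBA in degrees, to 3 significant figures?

78.3°

The slot axis is L1's direction at -1.2°, so u = (cos -1.2°, sin -1.2°) = (1.00, -0.0209) and n = (−sin -1.2°, cos -1.2°) = (0.0209, 1.00). U is at the origin and J lies 47.4 along u from U, so J = 47.4·u = (47.4, -0.993). Tangency of A1 to both parallel lines with radius 4.9 puts B and A at U ± 4.9·n: B = (0.103, 4.90), A = (-0.103, -4.90). Equal radii place K and H the same way about J: K = J + 4.9·n = (47.5, 3.91), H = J − 4.9·n = (47.3, -5.89). Then cos ∠HBA = BH·BA / (|BH||BA|), giving 78.3°.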